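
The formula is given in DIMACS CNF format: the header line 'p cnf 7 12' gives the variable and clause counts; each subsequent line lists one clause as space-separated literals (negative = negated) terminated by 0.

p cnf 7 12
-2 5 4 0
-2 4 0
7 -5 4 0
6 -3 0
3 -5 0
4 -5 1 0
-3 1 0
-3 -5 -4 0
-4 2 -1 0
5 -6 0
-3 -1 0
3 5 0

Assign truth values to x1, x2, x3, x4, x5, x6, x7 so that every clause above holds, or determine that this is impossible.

UNSATISFIABLE

Branch on x2: set x2 = False.
Branch on x6: set x6 = True.
From the singleton clause (x5), x5 = True.
From the singleton clause (x3), x3 = True.
From the singleton clause (x1), x1 = True.
But (¬x1) is also a unit clause — contradiction.
That branch fails; take x6 = False instead.
From the singleton clause (¬x3), x3 = False.
From the singleton clause (¬x5), x5 = False.
But (x5) is also a unit clause — contradiction.
Neither x6 = True nor x6 = False works.
That branch fails; take x2 = True instead.
From the singleton clause (x4), x4 = True.
Branch on x6: set x6 = True.
From the singleton clause (x5), x5 = True.
From the singleton clause (x3), x3 = True.
But (¬x3) is also a unit clause — contradiction.
That branch fails; take x6 = False instead.
From the singleton clause (¬x3), x3 = False.
From the singleton clause (¬x5), x5 = False.
But (x5) is also a unit clause — contradiction.
Neither x6 = True nor x6 = False works.
Neither x2 = True nor x2 = False works.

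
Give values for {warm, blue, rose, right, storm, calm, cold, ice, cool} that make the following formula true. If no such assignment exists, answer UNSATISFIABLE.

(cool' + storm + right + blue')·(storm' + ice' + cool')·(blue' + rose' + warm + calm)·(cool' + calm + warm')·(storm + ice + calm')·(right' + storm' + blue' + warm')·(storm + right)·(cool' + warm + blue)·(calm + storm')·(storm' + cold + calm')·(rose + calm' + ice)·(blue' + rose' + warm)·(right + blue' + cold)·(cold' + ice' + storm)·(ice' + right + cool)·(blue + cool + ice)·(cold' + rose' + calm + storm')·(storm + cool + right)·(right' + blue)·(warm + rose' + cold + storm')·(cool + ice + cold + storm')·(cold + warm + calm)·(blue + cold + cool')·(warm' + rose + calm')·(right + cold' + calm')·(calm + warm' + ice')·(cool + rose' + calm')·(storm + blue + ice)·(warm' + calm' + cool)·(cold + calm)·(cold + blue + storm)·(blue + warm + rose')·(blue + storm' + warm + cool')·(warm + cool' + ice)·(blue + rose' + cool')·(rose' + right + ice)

warm=1,  blue=1,  rose=0,  right=1,  storm=0,  calm=0,  cold=1,  ice=0,  cool=0

Try storm = 0.
The clause (right) is unit, so right = 1.
The clause (blue) is unit, so blue = 1.
Try ice = 0.
The clause (calm') is unit, so calm = 0.
The clause (cold) is unit, so cold = 1.
Try rose = 0.
Try cool = 0.
No clause remains; warm is free.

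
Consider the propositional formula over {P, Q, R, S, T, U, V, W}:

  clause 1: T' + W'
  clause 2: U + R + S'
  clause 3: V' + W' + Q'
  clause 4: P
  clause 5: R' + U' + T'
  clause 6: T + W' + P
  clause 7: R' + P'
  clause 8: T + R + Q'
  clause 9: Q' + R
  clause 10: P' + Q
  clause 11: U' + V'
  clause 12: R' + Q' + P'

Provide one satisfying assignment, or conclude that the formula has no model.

From the singleton clause (P), P = 1.
From the singleton clause (R'), R = 0.
From the singleton clause (Q'), Q = 0.
That conflicts with the unit clause (Q).

UNSATISFIABLE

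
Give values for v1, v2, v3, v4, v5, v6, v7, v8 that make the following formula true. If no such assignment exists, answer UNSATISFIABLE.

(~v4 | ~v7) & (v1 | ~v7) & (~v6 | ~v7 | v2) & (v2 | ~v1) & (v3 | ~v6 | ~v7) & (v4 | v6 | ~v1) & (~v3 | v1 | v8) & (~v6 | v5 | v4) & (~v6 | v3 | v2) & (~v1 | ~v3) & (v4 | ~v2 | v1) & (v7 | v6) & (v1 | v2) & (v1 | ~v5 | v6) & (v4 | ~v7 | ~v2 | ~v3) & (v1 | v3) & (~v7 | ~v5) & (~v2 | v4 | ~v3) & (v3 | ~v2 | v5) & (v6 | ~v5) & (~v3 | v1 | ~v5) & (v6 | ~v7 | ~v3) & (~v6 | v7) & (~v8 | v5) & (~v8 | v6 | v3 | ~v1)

Case v4 = 0:
Case v1 = 1:
From the singleton clause (v2), v2 = 1.
From the singleton clause (v6), v6 = 1.
From the singleton clause (v5), v5 = 1.
From the singleton clause (~v3), v3 = 0.
From the singleton clause (~v7), v7 = 0.
That conflicts with the unit clause (v7).
So v1 must be the other value — set v1 = 0.
From the singleton clause (~v7), v7 = 0.
From the singleton clause (~v2), v2 = 0.
That conflicts with the unit clause (v2).
Either choice for v1 ends in contradiction.
So v4 must be the other value — set v4 = 1.
From the singleton clause (~v7), v7 = 0.
From the singleton clause (v6), v6 = 1.
That conflicts with the unit clause (~v6).
Either choice for v4 ends in contradiction.

UNSATISFIABLE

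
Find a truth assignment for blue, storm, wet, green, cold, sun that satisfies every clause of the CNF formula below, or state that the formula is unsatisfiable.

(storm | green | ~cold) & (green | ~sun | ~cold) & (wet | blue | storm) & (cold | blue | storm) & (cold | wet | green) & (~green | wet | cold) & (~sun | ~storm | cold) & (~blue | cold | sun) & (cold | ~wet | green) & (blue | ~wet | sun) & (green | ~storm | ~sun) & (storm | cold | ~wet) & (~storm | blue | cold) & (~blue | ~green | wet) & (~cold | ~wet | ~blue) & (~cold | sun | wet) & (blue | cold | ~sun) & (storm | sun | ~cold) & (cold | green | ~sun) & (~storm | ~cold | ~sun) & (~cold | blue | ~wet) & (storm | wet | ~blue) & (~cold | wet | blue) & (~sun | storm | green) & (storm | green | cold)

Branch on storm: set storm = 1.
Branch on sun: set sun = 0.
Branch on blue: set blue = 0.
(~wet) alone gives wet = 0.
(cold) alone gives cold = 1.
That conflicts with the unit clause (~cold).
That branch fails; take blue = 1 instead.
(cold) alone gives cold = 1.
(~wet) alone gives wet = 0.
That conflicts with the unit clause (wet).
Both values of blue lead to a conflict.
That branch fails; take sun = 1 instead.
(cold) alone gives cold = 1.
That conflicts with the unit clause (~cold).
Both values of sun lead to a conflict.
That branch fails; take storm = 0 instead.
Branch on green: set green = 1.
Branch on wet: set wet = 1.
(cold) alone gives cold = 1.
(~blue) alone gives blue = 0.
That conflicts with the unit clause (blue).
That branch fails; take wet = 0 instead.
(blue) alone gives blue = 1.
That conflicts with the unit clause (~blue).
Both values of wet lead to a conflict.
That branch fails; take green = 0 instead.
(~cold) alone gives cold = 0.
That conflicts with the unit clause (cold).
Both values of green lead to a conflict.
Both values of storm lead to a conflict.

UNSATISFIABLE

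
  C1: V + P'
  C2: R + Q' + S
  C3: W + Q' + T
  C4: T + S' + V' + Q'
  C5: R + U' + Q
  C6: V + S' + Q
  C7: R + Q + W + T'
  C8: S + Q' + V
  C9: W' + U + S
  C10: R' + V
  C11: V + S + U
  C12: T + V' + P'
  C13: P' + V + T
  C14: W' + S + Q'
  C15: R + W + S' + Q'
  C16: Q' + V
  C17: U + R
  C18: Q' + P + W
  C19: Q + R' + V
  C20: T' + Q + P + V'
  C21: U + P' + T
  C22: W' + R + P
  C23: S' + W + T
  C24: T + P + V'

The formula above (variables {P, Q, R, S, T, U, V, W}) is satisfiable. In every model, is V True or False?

Suppose V = 0.
Unit clause (P') forces P = 0.
Unit clause (R') forces R = 0.
Unit clause (Q') forces Q = 0.
Unit clause (U') forces U = 0.
But (U) is also a unit clause — contradiction.
So every satisfying assignment has V = True.

True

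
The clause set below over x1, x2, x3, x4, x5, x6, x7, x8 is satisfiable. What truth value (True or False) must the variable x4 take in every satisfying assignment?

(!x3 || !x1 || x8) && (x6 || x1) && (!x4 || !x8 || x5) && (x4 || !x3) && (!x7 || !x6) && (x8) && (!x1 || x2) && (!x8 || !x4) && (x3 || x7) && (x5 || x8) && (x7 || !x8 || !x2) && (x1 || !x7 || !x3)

Suppose x4 = true.
Unit clause (x8) forces x8 = true.
Now (!x8) is unsatisfied and unit — conflict.
So every satisfying assignment has x4 = False.

False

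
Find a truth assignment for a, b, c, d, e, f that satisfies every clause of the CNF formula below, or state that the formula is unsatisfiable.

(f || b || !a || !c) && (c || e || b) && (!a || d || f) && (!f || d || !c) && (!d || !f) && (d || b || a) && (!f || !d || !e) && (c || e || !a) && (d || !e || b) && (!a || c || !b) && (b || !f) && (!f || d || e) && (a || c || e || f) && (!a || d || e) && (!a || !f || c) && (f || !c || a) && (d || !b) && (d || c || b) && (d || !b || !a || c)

a: false; b: false; c: false; d: true; e: true; f: false

Try d = true.
From the singleton clause (!f), f = false.
Try c = false.
Try e = true.
Try a = false.
All clauses hold; b can take either value.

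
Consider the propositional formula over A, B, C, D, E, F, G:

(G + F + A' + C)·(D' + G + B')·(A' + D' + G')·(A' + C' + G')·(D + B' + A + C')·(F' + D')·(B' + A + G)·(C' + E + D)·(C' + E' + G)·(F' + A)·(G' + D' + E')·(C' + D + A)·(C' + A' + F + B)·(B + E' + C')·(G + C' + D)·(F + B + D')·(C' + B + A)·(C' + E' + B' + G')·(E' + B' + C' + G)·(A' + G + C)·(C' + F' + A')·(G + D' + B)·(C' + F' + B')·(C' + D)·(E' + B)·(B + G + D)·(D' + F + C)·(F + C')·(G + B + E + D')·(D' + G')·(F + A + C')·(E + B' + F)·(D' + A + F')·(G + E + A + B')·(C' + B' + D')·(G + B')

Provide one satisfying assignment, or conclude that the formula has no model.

A=1; B=1; C=0; D=0; E=1; F=1; G=1

Case F = 1:
The clause (D') is unit, so D = 0.
The clause (A) is unit, so A = 1.
The clause (C') is unit, so C = 0.
The clause (G) is unit, so G = 1.
Case E = 1:
The clause (B) is unit, so B = 1.
Every clause now holds.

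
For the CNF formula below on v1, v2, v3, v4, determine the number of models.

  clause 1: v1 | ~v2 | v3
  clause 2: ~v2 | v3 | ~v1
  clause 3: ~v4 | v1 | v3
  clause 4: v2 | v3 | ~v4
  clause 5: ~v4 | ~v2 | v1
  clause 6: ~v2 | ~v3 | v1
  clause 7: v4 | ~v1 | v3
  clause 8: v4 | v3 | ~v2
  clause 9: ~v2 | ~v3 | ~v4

There are 2^4 = 16 truth assignments over (v1, v2, v3, v4).
Check each against the 9 clauses (columns in the order v1, v2, v3, v4):
  F F F F  ✓ satisfies all
  F F F T  ✗ fails (~v4 | v1 | v3)
  F F T F  ✓ satisfies all
  F F T T  ✓ satisfies all
  F T F F  ✗ fails (v1 | ~v2 | v3)
  F T F T  ✗ fails (v1 | ~v2 | v3)
  F T T F  ✗ fails (~v2 | ~v3 | v1)
  F T T T  ✗ fails (~v4 | ~v2 | v1)
  T F F F  ✗ fails (v4 | ~v1 | v3)
  T F F T  ✗ fails (v2 | v3 | ~v4)
  T F T F  ✓ satisfies all
  T F T T  ✓ satisfies all
  T T F F  ✗ fails (~v2 | v3 | ~v1)
  T T F T  ✗ fails (~v2 | v3 | ~v1)
  T T T F  ✓ satisfies all
  T T T T  ✗ fails (~v2 | ~v3 | ~v4)
6 of the 16 rows are models.

6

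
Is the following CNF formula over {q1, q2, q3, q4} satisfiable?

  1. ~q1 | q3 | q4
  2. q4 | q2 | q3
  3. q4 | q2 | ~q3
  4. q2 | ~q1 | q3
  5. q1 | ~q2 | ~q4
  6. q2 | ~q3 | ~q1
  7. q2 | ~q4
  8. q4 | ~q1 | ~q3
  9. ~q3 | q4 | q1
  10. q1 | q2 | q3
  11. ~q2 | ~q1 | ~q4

Yes

Case q2 = 1:
Case q1 = 0:
(~q4) alone gives q4 = 0.
(~q3) alone gives q3 = 0.
This assignment satisfies each clause.
A satisfying assignment: q1 ↦ 0; q2 ↦ 1; q3 ↦ 0; q4 ↦ 0.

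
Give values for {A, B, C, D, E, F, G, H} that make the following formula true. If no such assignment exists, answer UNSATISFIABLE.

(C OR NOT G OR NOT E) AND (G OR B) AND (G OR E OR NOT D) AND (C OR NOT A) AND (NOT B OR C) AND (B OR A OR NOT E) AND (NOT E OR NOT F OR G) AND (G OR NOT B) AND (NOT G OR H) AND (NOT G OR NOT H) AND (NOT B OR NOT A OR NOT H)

UNSATISFIABLE

Branch on G: set G = true.
Unit clause (H) forces H = true.
But (NOT H) is also a unit clause — contradiction.
Undo G and try G = false.
Unit clause (B) forces B = true.
But (NOT B) is also a unit clause — contradiction.
Both values of G lead to a conflict.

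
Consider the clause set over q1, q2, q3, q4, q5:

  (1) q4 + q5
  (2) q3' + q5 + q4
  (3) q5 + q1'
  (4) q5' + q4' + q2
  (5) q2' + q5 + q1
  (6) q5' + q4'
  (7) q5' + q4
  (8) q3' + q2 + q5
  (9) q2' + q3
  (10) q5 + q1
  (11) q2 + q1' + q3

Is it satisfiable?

Try q4 = 1.
Unit clause (q5') forces q5 = 0.
Unit clause (q1') forces q1 = 0.
But (q1) is also a unit clause — contradiction.
That branch fails; take q4 = 0 instead.
Unit clause (q5) forces q5 = 1.
But (q5') is also a unit clause — contradiction.
Both values of q4 lead to a conflict.
No assignment satisfies every clause.

No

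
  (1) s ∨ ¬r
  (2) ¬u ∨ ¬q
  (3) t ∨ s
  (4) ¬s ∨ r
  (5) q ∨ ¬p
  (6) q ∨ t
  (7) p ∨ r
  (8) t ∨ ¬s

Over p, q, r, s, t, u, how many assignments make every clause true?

5

There are 2^6 = 64 truth assignments over (p, q, r, s, t, u).
Split on p. With p = True, the clauses containing p are satisfied and ¬p drops from the rest; 2 of the 2^5 = 32 assignments to the other variables satisfy what remains.
With p = False, by the same count on the reduced clause set, 3 assignments work.
(One model: p=F, q=F, r=T, s=T, t=T, u=F.)
Total: 2 + 3 = 5.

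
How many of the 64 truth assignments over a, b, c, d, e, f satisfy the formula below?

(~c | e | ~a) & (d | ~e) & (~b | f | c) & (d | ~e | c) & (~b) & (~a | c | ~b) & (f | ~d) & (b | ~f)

There are 2^6 = 64 truth assignments over (a, b, c, d, e, f).
Split on b. With b = 1, the clauses containing b are satisfied and ~b drops from the rest; 0 of the 2^5 = 32 assignments to the other variables satisfy what remains.
With b = 0, by the same count on the reduced clause set, 3 assignments work.
(One model: a=F, b=F, c=F, d=F, e=F, f=F.)
Total: 0 + 3 = 3.

3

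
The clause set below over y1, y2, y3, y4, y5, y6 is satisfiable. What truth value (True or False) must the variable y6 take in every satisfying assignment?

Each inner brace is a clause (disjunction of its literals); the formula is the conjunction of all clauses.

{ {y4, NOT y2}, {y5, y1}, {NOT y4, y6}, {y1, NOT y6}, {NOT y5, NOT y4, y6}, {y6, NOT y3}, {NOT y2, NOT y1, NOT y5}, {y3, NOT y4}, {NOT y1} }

Suppose y6 = true.
(y1) alone gives y1 = true.
But (NOT y1) is also a unit clause — contradiction.
So every satisfying assignment has y6 = False.

False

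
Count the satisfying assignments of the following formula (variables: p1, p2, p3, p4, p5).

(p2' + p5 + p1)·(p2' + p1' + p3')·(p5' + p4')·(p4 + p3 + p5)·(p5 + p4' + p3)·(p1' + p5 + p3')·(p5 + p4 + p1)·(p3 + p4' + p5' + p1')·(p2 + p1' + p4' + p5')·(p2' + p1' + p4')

There are 2^5 = 32 truth assignments over (p1, p2, p3, p4, p5).
Split on p3. With p3 = 1, the clauses containing p3 are satisfied and p3' drops from the rest; 4 of the 2^4 = 16 assignments to the other variables satisfy what remains.
With p3 = 0, by the same count on the reduced clause set, 4 assignments work.
Total: 4 + 4 = 8.

8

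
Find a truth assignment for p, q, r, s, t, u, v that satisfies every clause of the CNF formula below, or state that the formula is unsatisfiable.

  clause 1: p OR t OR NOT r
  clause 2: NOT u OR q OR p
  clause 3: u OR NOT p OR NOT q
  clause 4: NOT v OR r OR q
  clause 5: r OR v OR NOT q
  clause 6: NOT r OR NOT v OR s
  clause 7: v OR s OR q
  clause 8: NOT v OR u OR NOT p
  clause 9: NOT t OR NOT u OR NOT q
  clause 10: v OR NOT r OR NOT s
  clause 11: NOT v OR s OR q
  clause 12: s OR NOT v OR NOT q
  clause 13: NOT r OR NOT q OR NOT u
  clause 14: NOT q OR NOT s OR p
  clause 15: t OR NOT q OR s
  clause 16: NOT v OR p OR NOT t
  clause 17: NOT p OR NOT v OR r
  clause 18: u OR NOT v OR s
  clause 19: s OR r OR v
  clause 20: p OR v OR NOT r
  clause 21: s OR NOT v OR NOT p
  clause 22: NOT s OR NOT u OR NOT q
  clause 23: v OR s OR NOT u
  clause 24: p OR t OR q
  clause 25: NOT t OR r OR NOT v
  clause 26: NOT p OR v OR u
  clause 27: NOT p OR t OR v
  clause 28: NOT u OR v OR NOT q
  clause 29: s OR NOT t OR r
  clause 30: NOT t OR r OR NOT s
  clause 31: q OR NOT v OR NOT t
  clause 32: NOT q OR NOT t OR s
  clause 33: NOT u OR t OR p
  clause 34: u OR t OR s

Try p = true.
Try u = true.
Try t = false.
The clause (v) is unit, so v = true.
The clause (r) is unit, so r = true.
The clause (s) is unit, so s = true.
The clause (NOT q) is unit, so q = false.
All clauses are satisfied.

p ↦ true,  q ↦ false,  r ↦ true,  s ↦ true,  t ↦ false,  u ↦ true,  v ↦ true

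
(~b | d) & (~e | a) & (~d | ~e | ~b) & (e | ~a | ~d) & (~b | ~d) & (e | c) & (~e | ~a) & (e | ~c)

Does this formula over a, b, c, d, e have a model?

Branch on b: set b = 0.
Branch on e: set e = 0.
From the singleton clause (c), c = 1.
Now (~c) is unsatisfied and unit — conflict.
That branch fails; take e = 1 instead.
From the singleton clause (a), a = 1.
Now (~a) is unsatisfied and unit — conflict.
Both values of e lead to a conflict.
That branch fails; take b = 1 instead.
From the singleton clause (d), d = 1.
Now (~d) is unsatisfied and unit — conflict.
Both values of b lead to a conflict.
No assignment satisfies every clause.

No, unsatisfiable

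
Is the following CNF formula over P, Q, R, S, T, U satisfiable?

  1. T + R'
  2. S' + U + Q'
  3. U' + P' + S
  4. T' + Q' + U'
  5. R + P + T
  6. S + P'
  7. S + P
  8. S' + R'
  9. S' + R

Unsatisfiable

Suppose T = 1.
Suppose Q = 0.
Suppose S = 1.
From the singleton clause (R'), R = 0.
But (R) is also a unit clause — contradiction.
Undo S and try S = 0.
From the singleton clause (P'), P = 0.
But (P) is also a unit clause — contradiction.
Both values of S lead to a conflict.
Undo Q and try Q = 1.
From the singleton clause (U'), U = 0.
From the singleton clause (S'), S = 0.
From the singleton clause (P'), P = 0.
But (P) is also a unit clause — contradiction.
Both values of Q lead to a conflict.
Undo T and try T = 0.
From the singleton clause (R'), R = 0.
From the singleton clause (P), P = 1.
From the singleton clause (S), S = 1.
But (S') is also a unit clause — contradiction.
Both values of T lead to a conflict.
No assignment satisfies every clause.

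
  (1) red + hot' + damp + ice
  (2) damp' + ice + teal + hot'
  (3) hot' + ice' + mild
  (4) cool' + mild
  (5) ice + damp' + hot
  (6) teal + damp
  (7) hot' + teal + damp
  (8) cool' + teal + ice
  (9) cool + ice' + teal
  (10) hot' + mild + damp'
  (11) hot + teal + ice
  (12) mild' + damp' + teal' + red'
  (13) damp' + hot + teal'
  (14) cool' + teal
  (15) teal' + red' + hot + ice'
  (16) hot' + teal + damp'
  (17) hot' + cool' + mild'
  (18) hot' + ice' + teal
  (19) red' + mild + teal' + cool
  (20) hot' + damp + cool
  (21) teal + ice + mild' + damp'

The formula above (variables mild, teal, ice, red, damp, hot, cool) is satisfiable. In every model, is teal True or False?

True

Suppose teal = 0.
(damp) alone gives damp = 1.
(cool') alone gives cool = 0.
(ice') alone gives ice = 0.
(hot') alone gives hot = 0.
But (hot) is also a unit clause — contradiction.
So every satisfying assignment has teal = True.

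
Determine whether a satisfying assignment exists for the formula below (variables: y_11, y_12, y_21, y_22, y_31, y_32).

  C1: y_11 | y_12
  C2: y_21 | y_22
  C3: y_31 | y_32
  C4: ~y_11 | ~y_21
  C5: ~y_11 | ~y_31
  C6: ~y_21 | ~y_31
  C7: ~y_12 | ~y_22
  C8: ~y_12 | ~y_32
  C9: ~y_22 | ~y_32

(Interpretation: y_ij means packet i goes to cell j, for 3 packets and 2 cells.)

Unsatisfiable

Try y_11 = 1.
From the singleton clause (~y_21), y_21 = 0.
From the singleton clause (y_22), y_22 = 1.
From the singleton clause (~y_31), y_31 = 0.
From the singleton clause (y_32), y_32 = 1.
But (~y_32) is also a unit clause — contradiction.
Undo y_11 and try y_11 = 0.
From the singleton clause (y_12), y_12 = 1.
From the singleton clause (~y_22), y_22 = 0.
From the singleton clause (y_21), y_21 = 1.
From the singleton clause (~y_31), y_31 = 0.
From the singleton clause (y_32), y_32 = 1.
But (~y_32) is also a unit clause — contradiction.
Neither y_11 = 1 nor y_11 = 0 works.
No assignment satisfies every clause.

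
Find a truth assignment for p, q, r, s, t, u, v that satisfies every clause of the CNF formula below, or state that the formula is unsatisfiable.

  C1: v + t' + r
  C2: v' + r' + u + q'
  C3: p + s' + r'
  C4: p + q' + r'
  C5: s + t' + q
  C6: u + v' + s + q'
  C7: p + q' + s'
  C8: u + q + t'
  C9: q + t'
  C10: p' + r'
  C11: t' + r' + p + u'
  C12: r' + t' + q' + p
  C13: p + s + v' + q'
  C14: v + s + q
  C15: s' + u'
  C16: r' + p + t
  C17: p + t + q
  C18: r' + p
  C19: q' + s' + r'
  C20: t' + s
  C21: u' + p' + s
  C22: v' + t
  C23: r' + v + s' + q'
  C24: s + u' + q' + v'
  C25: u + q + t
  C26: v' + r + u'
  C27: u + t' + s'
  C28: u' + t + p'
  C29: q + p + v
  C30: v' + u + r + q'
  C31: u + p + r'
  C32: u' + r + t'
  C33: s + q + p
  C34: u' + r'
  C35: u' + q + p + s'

Branch on q: set q = 1.
Branch on p: set p = 1.
Unit clause (r') forces r = 0.
Branch on v: set v = 0.
Unit clause (t') forces t = 0.
Unit clause (u') forces u = 0.
No clause remains; s is free.

p ↦ 1, q ↦ 1, r ↦ 0, s ↦ 1, t ↦ 0, u ↦ 0, v ↦ 0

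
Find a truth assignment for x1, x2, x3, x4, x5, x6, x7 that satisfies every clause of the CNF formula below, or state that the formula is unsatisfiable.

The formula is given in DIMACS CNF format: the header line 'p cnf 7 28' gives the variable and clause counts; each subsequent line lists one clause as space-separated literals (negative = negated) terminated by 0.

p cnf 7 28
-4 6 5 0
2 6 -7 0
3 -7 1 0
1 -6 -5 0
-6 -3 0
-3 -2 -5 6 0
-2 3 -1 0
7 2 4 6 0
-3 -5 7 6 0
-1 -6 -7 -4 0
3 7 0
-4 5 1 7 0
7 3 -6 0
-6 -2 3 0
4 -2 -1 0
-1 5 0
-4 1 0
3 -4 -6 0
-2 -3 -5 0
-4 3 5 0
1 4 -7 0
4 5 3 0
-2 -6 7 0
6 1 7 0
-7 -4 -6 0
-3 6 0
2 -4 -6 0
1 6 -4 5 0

Branch on x6: set x6 = True.
(¬x3) alone gives x3 = False.
(x7) alone gives x7 = True.
(x1) alone gives x1 = True.
(¬x2) alone gives x2 = False.
(¬x4) alone gives x4 = False.
(x5) alone gives x5 = True.
Every clause now holds.

x1 ↦ True, x2 ↦ False, x3 ↦ False, x4 ↦ False, x5 ↦ True, x6 ↦ True, x7 ↦ True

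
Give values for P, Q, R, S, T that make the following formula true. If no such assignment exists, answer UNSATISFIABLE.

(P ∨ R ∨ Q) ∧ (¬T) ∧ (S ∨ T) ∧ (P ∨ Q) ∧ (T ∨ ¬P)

The clause (¬T) is unit, so T = False.
The clause (S) is unit, so S = True.
The clause (¬P) is unit, so P = False.
The clause (Q) is unit, so Q = True.
All clauses hold; R can take either value.

P ↦ False, Q ↦ True, R ↦ False, S ↦ True, T ↦ False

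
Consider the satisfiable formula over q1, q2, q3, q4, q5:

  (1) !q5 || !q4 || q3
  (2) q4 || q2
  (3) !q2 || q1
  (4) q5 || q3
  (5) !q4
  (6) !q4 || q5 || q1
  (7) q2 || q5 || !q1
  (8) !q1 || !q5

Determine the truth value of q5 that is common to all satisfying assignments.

Suppose q5 = true.
The clause (!q4) is unit, so q4 = false.
The clause (q2) is unit, so q2 = true.
The clause (q1) is unit, so q1 = true.
But (!q1) is also a unit clause — contradiction.
So every satisfying assignment has q5 = False.

False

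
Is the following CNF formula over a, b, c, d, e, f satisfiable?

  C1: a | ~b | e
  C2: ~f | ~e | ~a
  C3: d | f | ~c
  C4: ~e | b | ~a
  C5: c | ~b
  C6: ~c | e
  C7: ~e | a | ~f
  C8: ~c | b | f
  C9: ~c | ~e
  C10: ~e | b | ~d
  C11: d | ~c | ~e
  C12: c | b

Branch on c: set c = 1.
The clause (e) is unit, so e = 1.
But (~e) is also a unit clause — contradiction.
So c must be the other value — set c = 0.
The clause (~b) is unit, so b = 0.
But (b) is also a unit clause — contradiction.
Neither c = 1 nor c = 0 works.
No assignment satisfies every clause.

No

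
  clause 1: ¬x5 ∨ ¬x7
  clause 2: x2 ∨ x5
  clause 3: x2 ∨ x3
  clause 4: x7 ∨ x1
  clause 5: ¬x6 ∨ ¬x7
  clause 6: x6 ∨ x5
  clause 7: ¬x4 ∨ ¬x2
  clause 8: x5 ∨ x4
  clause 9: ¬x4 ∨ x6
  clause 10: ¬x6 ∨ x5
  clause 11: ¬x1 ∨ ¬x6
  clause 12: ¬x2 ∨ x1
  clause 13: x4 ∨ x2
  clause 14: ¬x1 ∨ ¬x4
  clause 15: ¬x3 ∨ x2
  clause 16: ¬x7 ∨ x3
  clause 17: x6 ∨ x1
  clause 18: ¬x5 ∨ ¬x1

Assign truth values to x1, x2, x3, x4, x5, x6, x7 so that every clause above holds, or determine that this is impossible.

Suppose x5 = False.
(x2) alone gives x2 = True.
(x6) alone gives x6 = True.
But (¬x6) is also a unit clause — contradiction.
So x5 must be the other value — set x5 = True.
(¬x7) alone gives x7 = False.
(x1) alone gives x1 = True.
But (¬x1) is also a unit clause — contradiction.
Both values of x5 lead to a conflict.

UNSATISFIABLE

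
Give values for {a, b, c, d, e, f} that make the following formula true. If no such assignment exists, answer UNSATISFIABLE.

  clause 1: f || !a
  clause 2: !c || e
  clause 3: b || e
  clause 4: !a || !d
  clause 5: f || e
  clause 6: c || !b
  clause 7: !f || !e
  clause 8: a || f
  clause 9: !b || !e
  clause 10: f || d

UNSATISFIABLE

Case f = true:
Unit clause (!e) forces e = false.
Unit clause (!c) forces c = false.
Unit clause (b) forces b = true.
But (!b) is also a unit clause — contradiction.
Undo f and try f = false.
Unit clause (!a) forces a = false.
But (a) is also a unit clause — contradiction.
Both values of f lead to a conflict.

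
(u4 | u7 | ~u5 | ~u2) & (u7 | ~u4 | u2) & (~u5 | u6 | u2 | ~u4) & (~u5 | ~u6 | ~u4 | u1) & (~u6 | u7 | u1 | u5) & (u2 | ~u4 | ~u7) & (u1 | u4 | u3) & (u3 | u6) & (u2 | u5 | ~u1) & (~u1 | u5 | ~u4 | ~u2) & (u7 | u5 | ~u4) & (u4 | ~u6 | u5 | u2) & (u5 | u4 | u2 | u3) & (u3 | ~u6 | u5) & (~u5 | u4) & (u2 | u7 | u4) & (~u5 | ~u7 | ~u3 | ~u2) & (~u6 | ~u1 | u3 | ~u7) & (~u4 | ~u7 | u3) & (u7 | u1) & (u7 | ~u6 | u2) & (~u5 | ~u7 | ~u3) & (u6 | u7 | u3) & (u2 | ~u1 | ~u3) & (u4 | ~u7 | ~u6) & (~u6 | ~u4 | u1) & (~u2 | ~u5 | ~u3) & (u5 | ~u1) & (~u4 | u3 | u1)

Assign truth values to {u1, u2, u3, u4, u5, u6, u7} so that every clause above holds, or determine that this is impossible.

u1 ↦ 0,  u2 ↦ 1,  u3 ↦ 1,  u4 ↦ 0,  u5 ↦ 0,  u6 ↦ 0,  u7 ↦ 1

Try u3 = 1.
Try u5 = 0.
(~u1) alone gives u1 = 0.
(u7) alone gives u7 = 1.
Try u2 = 1.
Try u4 = 0.
(~u6) alone gives u6 = 0.
Every clause now holds.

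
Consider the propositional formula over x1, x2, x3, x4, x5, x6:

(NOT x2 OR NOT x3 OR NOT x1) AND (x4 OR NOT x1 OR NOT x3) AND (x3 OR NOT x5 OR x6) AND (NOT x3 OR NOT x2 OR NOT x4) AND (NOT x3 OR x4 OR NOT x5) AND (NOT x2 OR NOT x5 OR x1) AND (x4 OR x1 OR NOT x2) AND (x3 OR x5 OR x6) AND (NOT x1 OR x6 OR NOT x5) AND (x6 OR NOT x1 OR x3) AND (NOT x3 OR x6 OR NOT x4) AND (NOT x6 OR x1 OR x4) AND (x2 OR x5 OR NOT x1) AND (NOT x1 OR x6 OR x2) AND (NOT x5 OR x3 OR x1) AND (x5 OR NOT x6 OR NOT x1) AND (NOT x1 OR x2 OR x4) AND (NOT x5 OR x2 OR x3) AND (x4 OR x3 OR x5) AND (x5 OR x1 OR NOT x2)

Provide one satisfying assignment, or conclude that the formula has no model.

x1=false; x2=false; x3=false; x4=true; x5=false; x6=true

Branch on x2: set x2 = false.
Branch on x5: set x5 = false.
From the singleton clause (NOT x1), x1 = false.
Branch on x3: set x3 = false.
From the singleton clause (x6), x6 = true.
From the singleton clause (x4), x4 = true.
This assignment satisfies each clause.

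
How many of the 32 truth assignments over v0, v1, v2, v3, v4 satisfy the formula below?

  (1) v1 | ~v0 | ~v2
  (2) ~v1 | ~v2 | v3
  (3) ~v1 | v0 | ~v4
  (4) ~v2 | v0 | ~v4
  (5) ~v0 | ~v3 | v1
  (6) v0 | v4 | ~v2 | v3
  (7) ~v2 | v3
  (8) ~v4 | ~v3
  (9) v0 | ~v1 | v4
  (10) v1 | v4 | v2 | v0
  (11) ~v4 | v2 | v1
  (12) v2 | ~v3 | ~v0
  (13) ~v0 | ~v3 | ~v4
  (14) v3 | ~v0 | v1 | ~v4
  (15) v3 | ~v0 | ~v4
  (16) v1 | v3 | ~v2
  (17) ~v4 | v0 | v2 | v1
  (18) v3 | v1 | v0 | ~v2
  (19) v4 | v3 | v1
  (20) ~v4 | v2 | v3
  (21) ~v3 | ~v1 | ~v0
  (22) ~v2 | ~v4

2

There are 2^5 = 32 truth assignments over (v0, v1, v2, v3, v4).
Split on v1. With v1 = 1, the clauses containing v1 are satisfied and ~v1 drops from the rest; 1 of the 2^4 = 16 assignments to the other variables satisfy what remains.
With v1 = 0, by the same count on the reduced clause set, 1 assignment works.
(One model: v0=F, v1=F, v2=T, v3=T, v4=F.)
Total: 1 + 1 = 2.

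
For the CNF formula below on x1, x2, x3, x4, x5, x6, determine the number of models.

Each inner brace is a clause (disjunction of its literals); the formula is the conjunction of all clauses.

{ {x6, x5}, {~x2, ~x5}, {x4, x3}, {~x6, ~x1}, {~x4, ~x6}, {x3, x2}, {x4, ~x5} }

4

There are 2^6 = 64 truth assignments over (x1, x2, x3, x4, x5, x6).
Split on x3. With x3 = 1, the clauses containing x3 are satisfied and ~x3 drops from the rest; 4 of the 2^5 = 32 assignments to the other variables satisfy what remains.
With x3 = 0, by the same count on the reduced clause set, 0 assignments work.
(One model: x1=F, x2=F, x3=T, x4=F, x5=F, x6=T.)
Total: 4 + 0 = 4.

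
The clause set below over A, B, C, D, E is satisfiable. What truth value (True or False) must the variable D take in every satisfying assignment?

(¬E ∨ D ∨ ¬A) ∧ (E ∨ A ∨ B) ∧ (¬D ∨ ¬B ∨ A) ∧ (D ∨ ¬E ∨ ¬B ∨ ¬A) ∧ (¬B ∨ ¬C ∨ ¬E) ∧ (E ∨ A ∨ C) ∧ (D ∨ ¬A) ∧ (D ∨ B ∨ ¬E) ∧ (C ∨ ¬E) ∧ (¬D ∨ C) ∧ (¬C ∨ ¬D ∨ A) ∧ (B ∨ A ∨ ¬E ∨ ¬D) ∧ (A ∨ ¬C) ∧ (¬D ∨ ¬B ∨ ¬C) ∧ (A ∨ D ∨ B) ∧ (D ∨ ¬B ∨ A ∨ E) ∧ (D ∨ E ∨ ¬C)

True

Suppose D = False.
(¬A) alone gives A = False.
(¬C) alone gives C = False.
(E) alone gives E = True.
Now (¬E) is unsatisfied and unit — conflict.
So every satisfying assignment has D = True.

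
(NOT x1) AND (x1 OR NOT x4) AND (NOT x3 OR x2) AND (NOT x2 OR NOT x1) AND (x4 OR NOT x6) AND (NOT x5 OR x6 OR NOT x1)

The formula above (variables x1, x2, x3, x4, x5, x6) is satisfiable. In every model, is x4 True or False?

Suppose x4 = true.
The clause (NOT x1) is unit, so x1 = false.
Now (x1) is unsatisfied and unit — conflict.
So every satisfying assignment has x4 = False.

False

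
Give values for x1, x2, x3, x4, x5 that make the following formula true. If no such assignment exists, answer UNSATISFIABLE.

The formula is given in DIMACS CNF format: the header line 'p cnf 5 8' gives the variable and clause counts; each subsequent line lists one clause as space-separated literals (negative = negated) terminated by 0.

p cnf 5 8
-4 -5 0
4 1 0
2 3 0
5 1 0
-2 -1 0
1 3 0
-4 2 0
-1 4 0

UNSATISFIABLE

Case x4 = False:
The clause (x1) is unit, so x1 = True.
But (¬x1) is also a unit clause — contradiction.
So x4 must be the other value — set x4 = True.
The clause (¬x5) is unit, so x5 = False.
The clause (x1) is unit, so x1 = True.
The clause (¬x2) is unit, so x2 = False.
But (x2) is also a unit clause — contradiction.
Either choice for x4 ends in contradiction.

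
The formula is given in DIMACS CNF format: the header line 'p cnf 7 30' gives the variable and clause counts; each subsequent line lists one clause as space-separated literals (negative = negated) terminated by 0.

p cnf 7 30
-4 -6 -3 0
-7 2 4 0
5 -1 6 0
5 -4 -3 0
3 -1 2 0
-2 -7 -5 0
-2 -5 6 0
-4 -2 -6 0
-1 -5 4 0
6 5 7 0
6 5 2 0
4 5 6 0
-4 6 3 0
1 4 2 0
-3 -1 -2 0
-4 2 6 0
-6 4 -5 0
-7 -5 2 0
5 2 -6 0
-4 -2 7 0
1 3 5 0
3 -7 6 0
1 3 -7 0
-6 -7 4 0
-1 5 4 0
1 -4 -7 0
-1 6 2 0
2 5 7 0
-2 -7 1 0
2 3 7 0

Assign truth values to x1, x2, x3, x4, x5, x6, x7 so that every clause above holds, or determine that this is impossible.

Branch on x4: set x4 = False.
Branch on x7: set x7 = False.
Branch on x1: set x1 = False.
From the singleton clause (x2), x2 = True.
Branch on x5: set x5 = False.
From the singleton clause (x6), x6 = True.
From the singleton clause (x3), x3 = True.
Every clause now holds.

x1=False; x2=True; x3=True; x4=False; x5=False; x6=True; x7=False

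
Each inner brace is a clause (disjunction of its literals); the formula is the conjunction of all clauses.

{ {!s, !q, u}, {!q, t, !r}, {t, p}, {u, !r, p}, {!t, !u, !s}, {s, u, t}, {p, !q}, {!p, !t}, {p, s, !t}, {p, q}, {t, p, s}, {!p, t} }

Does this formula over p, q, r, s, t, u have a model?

No, unsatisfiable

Suppose t = true.
(!p) alone gives p = false.
(!q) alone gives q = false.
But (q) is also a unit clause — contradiction.
Undo t and try t = false.
(p) alone gives p = true.
But (!p) is also a unit clause — contradiction.
Either choice for t ends in contradiction.
No assignment satisfies every clause.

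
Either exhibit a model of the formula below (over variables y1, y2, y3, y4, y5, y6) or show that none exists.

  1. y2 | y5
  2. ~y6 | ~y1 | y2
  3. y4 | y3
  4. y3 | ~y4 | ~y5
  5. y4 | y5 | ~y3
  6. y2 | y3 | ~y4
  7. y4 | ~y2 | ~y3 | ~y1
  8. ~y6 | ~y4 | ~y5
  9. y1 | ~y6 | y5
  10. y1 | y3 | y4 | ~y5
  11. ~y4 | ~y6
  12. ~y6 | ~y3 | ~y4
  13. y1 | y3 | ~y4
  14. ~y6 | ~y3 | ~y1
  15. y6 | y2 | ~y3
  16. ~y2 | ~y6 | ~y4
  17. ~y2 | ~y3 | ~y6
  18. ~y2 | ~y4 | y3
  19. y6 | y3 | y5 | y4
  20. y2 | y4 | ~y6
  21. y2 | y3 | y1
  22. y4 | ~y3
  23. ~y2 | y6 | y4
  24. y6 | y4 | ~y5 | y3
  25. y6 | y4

Try y2 = 1.
Try y4 = 1.
Unit clause (~y6) forces y6 = 0.
Unit clause (y3) forces y3 = 1.
No clause remains; y1, y5 are free.

y1: 1, y2: 1, y3: 1, y4: 1, y5: 1, y6: 0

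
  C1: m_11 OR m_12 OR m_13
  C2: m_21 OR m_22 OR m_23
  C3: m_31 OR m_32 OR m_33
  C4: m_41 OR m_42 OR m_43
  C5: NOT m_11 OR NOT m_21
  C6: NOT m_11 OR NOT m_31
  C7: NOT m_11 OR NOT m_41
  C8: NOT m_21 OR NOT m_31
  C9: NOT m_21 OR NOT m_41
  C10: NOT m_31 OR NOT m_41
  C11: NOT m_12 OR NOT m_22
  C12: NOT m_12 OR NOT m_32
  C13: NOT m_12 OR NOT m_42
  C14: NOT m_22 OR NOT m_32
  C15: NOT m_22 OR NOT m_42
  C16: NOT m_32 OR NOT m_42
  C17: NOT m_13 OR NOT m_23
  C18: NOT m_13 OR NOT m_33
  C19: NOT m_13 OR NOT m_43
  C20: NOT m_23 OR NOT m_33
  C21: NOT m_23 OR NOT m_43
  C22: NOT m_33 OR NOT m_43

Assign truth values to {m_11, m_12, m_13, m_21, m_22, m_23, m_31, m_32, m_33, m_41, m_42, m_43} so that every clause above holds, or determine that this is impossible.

Try m_11 = false.
Try m_12 = true.
(NOT m_22) alone gives m_22 = false.
(NOT m_32) alone gives m_32 = false.
(NOT m_42) alone gives m_42 = false.
Try m_21 = true.
(NOT m_31) alone gives m_31 = false.
(m_33) alone gives m_33 = true.
(NOT m_41) alone gives m_41 = false.
(m_43) alone gives m_43 = true.
That conflicts with the unit clause (NOT m_43).
So m_21 must be the other value — set m_21 = false.
(m_23) alone gives m_23 = true.
(NOT m_13) alone gives m_13 = false.
(NOT m_33) alone gives m_33 = false.
(m_31) alone gives m_31 = true.
(NOT m_41) alone gives m_41 = false.
(m_43) alone gives m_43 = true.
That conflicts with the unit clause (NOT m_43).
Neither m_21 = true nor m_21 = false works.
So m_12 must be the other value — set m_12 = false.
(m_13) alone gives m_13 = true.
(NOT m_23) alone gives m_23 = false.
(NOT m_33) alone gives m_33 = false.
(NOT m_43) alone gives m_43 = false.
Try m_21 = true.
(NOT m_31) alone gives m_31 = false.
(m_32) alone gives m_32 = true.
(NOT m_41) alone gives m_41 = false.
(m_42) alone gives m_42 = true.
That conflicts with the unit clause (NOT m_42).
So m_21 must be the other value — set m_21 = false.
(m_22) alone gives m_22 = true.
(NOT m_32) alone gives m_32 = false.
(m_31) alone gives m_31 = true.
(NOT m_41) alone gives m_41 = false.
(m_42) alone gives m_42 = true.
That conflicts with the unit clause (NOT m_42).
Neither m_21 = true nor m_21 = false works.
Neither m_12 = true nor m_12 = false works.
So m_11 must be the other value — set m_11 = true.
(NOT m_21) alone gives m_21 = false.
(NOT m_31) alone gives m_31 = false.
(NOT m_41) alone gives m_41 = false.
Try m_22 = true.
(NOT m_12) alone gives m_12 = false.
(NOT m_32) alone gives m_32 = false.
(m_33) alone gives m_33 = true.
(NOT m_42) alone gives m_42 = false.
(m_43) alone gives m_43 = true.
That conflicts with the unit clause (NOT m_43).
So m_22 must be the other value — set m_22 = false.
(m_23) alone gives m_23 = true.
(NOT m_13) alone gives m_13 = false.
(NOT m_33) alone gives m_33 = false.
(m_32) alone gives m_32 = true.
(NOT m_12) alone gives m_12 = false.
(NOT m_42) alone gives m_42 = false.
(m_43) alone gives m_43 = true.
That conflicts with the unit clause (NOT m_43).
Neither m_22 = true nor m_22 = false works.
Neither m_11 = true nor m_11 = false works.

UNSATISFIABLE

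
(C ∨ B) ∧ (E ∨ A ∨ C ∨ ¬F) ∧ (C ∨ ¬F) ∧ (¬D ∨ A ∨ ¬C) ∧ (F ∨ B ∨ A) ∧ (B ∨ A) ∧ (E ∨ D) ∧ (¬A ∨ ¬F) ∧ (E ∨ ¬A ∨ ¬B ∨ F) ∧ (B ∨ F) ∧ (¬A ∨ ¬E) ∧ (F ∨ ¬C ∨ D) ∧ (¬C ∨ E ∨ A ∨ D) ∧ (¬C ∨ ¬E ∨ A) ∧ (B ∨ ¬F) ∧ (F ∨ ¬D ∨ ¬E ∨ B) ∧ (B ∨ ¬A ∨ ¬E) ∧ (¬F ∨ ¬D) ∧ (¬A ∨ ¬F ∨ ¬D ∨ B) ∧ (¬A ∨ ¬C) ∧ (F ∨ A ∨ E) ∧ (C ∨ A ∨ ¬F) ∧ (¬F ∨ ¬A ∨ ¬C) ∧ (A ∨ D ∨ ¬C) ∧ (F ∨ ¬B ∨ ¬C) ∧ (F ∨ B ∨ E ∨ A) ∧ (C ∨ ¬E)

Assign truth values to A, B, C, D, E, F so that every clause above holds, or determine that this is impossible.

Try C = True.
The clause (¬A) is unit, so A = False.
The clause (¬D) is unit, so D = False.
But (D) is also a unit clause — contradiction.
That branch fails; take C = False instead.
The clause (B) is unit, so B = True.
The clause (¬F) is unit, so F = False.
The clause (¬E) is unit, so E = False.
The clause (D) is unit, so D = True.
The clause (¬A) is unit, so A = False.
But (A) is also a unit clause — contradiction.
Neither C = True nor C = False works.

UNSATISFIABLE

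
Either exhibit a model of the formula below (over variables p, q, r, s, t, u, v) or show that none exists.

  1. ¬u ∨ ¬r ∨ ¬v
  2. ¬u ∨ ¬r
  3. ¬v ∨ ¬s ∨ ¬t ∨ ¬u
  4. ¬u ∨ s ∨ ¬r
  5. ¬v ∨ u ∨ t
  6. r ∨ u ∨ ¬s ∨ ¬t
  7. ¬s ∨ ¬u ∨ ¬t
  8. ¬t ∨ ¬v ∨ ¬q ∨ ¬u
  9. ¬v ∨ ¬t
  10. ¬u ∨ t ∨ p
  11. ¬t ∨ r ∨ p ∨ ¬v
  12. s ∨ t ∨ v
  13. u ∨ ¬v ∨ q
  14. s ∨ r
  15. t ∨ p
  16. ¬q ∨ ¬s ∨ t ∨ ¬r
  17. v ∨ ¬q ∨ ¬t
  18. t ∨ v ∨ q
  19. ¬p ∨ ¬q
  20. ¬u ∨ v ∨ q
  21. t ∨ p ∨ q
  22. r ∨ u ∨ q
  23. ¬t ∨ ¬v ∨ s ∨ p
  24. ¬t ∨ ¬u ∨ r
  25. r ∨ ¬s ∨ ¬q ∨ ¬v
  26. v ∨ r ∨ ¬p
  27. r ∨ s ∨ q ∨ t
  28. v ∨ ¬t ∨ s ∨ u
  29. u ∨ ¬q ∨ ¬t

Branch on u: set u = False.
Branch on v: set v = False.
Branch on s: set s = True.
Branch on r: set r = True.
Branch on t: set t = True.
(¬q) alone gives q = False.
All clauses hold; p can take either value.

p ↦ True,  q ↦ False,  r ↦ True,  s ↦ True,  t ↦ True,  u ↦ False,  v ↦ False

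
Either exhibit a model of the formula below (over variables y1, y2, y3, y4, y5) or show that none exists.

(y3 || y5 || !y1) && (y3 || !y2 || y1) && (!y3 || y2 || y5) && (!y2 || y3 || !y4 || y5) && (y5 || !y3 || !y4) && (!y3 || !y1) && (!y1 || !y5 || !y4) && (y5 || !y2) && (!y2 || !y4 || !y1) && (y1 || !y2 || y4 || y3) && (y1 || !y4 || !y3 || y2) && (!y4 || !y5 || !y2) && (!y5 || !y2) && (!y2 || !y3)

y1 ↦ false,  y2 ↦ false,  y3 ↦ false,  y4 ↦ true,  y5 ↦ true

Case y3 = false:
Case y5 = true:
(!y2) alone gives y2 = false.
Case y1 = false:
Every clause is now satisfied; y4 is unconstrained.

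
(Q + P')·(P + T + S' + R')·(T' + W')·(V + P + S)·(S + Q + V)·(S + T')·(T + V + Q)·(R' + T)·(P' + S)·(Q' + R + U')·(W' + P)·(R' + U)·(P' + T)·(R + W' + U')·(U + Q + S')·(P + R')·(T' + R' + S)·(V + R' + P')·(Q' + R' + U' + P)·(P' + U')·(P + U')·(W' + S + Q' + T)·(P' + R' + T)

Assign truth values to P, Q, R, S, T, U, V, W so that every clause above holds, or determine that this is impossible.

P: 0, Q: 0, R: 0, S: 0, T: 0, U: 0, V: 1, W: 0

Case Q = 0:
From the singleton clause (P'), P = 0.
From the singleton clause (W'), W = 0.
From the singleton clause (R'), R = 0.
From the singleton clause (U'), U = 0.
From the singleton clause (S'), S = 0.
From the singleton clause (V), V = 1.
From the singleton clause (T'), T = 0.
All clauses are satisfied.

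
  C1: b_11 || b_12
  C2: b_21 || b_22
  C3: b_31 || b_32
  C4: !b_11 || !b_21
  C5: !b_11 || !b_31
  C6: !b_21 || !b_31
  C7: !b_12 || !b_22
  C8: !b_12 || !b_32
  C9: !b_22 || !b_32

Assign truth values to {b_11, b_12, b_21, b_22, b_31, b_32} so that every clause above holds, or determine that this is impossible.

UNSATISFIABLE

Suppose b_11 = true.
From the singleton clause (!b_21), b_21 = false.
From the singleton clause (b_22), b_22 = true.
From the singleton clause (!b_31), b_31 = false.
From the singleton clause (b_32), b_32 = true.
Now (!b_32) is unsatisfied and unit — conflict.
So b_11 must be the other value — set b_11 = false.
From the singleton clause (b_12), b_12 = true.
From the singleton clause (!b_22), b_22 = false.
From the singleton clause (b_21), b_21 = true.
From the singleton clause (!b_31), b_31 = false.
From the singleton clause (b_32), b_32 = true.
Now (!b_32) is unsatisfied and unit — conflict.
Both values of b_11 lead to a conflict.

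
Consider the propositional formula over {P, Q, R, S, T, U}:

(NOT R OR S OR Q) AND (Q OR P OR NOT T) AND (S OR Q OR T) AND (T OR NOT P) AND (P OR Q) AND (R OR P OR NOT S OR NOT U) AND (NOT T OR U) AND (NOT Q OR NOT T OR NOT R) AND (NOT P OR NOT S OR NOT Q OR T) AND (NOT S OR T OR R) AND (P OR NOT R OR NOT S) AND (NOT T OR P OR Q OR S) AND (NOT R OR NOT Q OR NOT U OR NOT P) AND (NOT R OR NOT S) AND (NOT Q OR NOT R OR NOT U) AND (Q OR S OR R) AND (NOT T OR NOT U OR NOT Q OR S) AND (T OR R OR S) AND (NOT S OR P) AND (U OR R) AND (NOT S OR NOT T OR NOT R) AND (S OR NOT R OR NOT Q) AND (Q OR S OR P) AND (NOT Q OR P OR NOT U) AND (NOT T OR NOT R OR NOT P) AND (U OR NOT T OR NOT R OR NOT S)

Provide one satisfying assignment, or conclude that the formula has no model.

Case T = true:
From the singleton clause (U), U = true.
Case Q = true:
From the singleton clause (NOT R), R = false.
From the singleton clause (S), S = true.
From the singleton clause (P), P = true.
All clauses are satisfied.

P=true, Q=true, R=false, S=true, T=true, U=true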